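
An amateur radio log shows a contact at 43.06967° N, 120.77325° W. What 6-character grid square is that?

Offset from 180°W / 90°S: lon 59.2267°, lat 133.0697°.
Field (20°×10°, letters A–R): 59.2267/20 → 2 → C, 133.0697/10 → 13 → N; chars CN.
Square (2°×1°, digits 0–9): 19.2267/2 → 9, 3.0697/1 → 3; chars 93.
Subsquare (5′×2.5′, letters a–x): 1.2267/0.0833333 → 14 → o, 0.0697/0.0416667 → 1 → b; chars ob.

CN93ob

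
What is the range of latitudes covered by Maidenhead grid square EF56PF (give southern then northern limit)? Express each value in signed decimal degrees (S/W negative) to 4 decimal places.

-33.7917, -33.7500

Field E=4, F=5: +4·20° lon, +5·10° lat → SW at lon -100°, lat -40°.
Square 5, 6: +5·2° lon, +6·1° lat → SW at lon -90°, lat -34°.
Subsquare p=15, f=5: +15·0.0833333° lon, +5·0.0416667° lat → SW at lon -88.75°, lat -33.7917°.
Cell spans 0.0833333° lon × 0.0416667° lat.
south -33.7917, north -33.7500.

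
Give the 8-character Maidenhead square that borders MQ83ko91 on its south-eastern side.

Longitude extended square 9; +1 → 10, wraps to 0, carry into subsquare.
Longitude subsquare k = 10; +1 → 11 = l.
Latitude extended square 1; −1 → 0.

MQ83lo00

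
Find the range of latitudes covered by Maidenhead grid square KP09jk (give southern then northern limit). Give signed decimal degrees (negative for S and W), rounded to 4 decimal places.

Field K=10, P=15: +10·20° lon, +15·10° lat → SW at lon 20°, lat 60°.
Square 0, 9: +0·2° lon, +9·1° lat → SW at lon 20°, lat 69°.
Subsquare j=9, k=10: +9·0.0833333° lon, +10·0.0416667° lat → SW at lon 20.75°, lat 69.4167°.
Cell spans 0.0833333° lon × 0.0416667° lat.
south 69.4167, north 69.4583.

69.4167, 69.4583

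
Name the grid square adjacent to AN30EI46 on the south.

AN30ei45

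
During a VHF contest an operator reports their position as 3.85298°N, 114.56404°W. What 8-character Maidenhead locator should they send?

Offset from 180°W / 90°S: lon 65.43596°, lat 93.85298°.
Field (20°×10°, letters A–R): 65.43596/20 → 3 → D, 93.85298/10 → 9 → J; chars DJ.
Square (2°×1°, digits 0–9): 5.43596/2 → 2, 3.85298/1 → 3; chars 23.
Subsquare (5′×2.5′, letters a–x): 1.43596/0.0833333 → 17 → r, 0.85298/0.0416667 → 20 → u; chars ru.
Extended square (30″×15″, digits 0–9): 0.01929/0.00833333 → 2, 0.01965/0.00416667 → 4; chars 24.

DJ23ru24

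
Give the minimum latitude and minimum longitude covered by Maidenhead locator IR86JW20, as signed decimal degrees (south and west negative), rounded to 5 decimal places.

86.91667, -3.23333

Field I=8, R=17: +8·20° lon, +17·10° lat → SW at lon -20°, lat 80°.
Square 8, 6: +8·2° lon, +6·1° lat → SW at lon -4°, lat 86°.
Subsquare j=9, w=22: +9·0.0833333° lon, +22·0.0416667° lat → SW at lon -3.25°, lat 86.9167°.
Extended square 2, 0: +2·0.00833333° lon, +0·0.00416667° lat → SW at lon -3.23333°, lat 86.9167°.
latitude 86.91667, longitude -3.23333.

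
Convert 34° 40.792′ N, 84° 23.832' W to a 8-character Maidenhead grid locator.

Add 180° to longitude and 90° to latitude: 95.60280, 124.67987.
Field: 95.60280/20 → 4 → E, 124.67987/10 → 12 → M; chars EM.
Square: 15.60280/2 → 7, 4.67987/1 → 4; chars 74.
Subsquare: 1.60280/0.0833333 → 19 → t, 0.67987/0.0416667 → 16 → q; chars tq.
Extended square: 0.01947/0.00833333 → 2, 0.01320/0.00416667 → 3; chars 23.

EM74tq23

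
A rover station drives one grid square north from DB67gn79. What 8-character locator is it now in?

Latitude extended square 9; +1 → 10, wraps to 0, carry into subsquare.
Latitude subsquare n = 13; +1 → 14 = o.
The longitude characters are unchanged.

DB67go70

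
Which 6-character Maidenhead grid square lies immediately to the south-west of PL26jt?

Longitude subsquare j = 9; −1 → 8 = i.
Latitude subsquare t = 19; −1 → 18 = s.

PL26is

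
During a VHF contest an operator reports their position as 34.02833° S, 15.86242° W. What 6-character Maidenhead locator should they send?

IF25bx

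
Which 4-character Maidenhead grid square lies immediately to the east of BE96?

CE06

Longitude square 9; +1 → 10, wraps to 0, carry into field.
Longitude field B = 1; +1 → 2 = C.
The latitude characters are unchanged.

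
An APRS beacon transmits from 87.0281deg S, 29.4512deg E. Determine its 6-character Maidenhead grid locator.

KA42rx

Add 180° to longitude and 90° to latitude: 209.4512, 2.9719.
Field (20°×10°, letters A–R): 209.4512/20 → 10 → K, 2.9719/10 → 0 → A; chars KA.
Square (2°×1°, digits 0–9): 9.4512/2 → 4, 2.9719/1 → 2; chars 42.
Subsquare (5′×2.5′, letters a–x): 1.4512/0.0833333 → 17 → r, 0.9719/0.0416667 → 23 → x; chars rx.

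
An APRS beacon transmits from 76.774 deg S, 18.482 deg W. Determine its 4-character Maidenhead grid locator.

Offset from 180°W / 90°S: lon 161.52°, lat 13.23°.
Field (20°×10°, letters A–R): 161.52/20 → 8 → I, 13.23/10 → 1 → B; chars IB.
Square (2°×1°, digits 0–9): 1.52/2 → 0, 3.23/1 → 3; chars 03.

IB03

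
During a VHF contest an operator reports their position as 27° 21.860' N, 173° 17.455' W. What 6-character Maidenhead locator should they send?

AL37ii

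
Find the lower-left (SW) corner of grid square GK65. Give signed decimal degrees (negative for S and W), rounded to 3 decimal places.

Field G=6, K=10: +6·20° lon, +10·10° lat → SW at lon -60°, lat 10°.
Square 6, 5: +6·2° lon, +5·1° lat → SW at lon -48°, lat 15°.
latitude 15.000, longitude -48.000.

15.000, -48.000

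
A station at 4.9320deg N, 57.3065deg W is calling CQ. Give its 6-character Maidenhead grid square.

Offset from 180°W / 90°S: lon 122.6935°, lat 94.9320°.
Field: 122.6935/20 → 6 → G, 94.9320/10 → 9 → J; chars GJ.
Square: 2.6935/2 → 1, 4.9320/1 → 4; chars 14.
Subsquare: 0.6935/0.0833333 → 8 → i, 0.9320/0.0416667 → 22 → w; chars iw.

GJ14iw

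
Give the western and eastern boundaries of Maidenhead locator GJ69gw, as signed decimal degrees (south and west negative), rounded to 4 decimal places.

-47.5000, -47.4167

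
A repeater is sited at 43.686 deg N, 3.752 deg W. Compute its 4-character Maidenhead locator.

IN83

Offset from 180°W / 90°S: lon 176.25°, lat 133.69°.
Field: 176.25/20 → 8 → I, 133.69/10 → 13 → N; chars IN.
Square: 16.25/2 → 8, 3.69/1 → 3; chars 83.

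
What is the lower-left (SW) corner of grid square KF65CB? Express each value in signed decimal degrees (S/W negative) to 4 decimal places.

-34.9583, 32.1667

Field K=10, F=5: +10·20° lon, +5·10° lat → SW at lon 20°, lat -40°.
Square 6, 5: +6·2° lon, +5·1° lat → SW at lon 32°, lat -35°.
Subsquare c=2, b=1: +2·0.0833333° lon, +1·0.0416667° lat → SW at lon 32.1667°, lat -34.9583°.
latitude -34.9583, longitude 32.1667.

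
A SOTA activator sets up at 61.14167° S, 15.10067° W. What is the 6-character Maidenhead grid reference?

IC28ku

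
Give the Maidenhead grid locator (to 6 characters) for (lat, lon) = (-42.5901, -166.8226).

Shift to the Maidenhead origin (180°W, 90°S): lon 13.1774, lat 47.4099.
Field: 13.1774/20 → 0 → A, 47.4099/10 → 4 → E; chars AE.
Square: 13.1774/2 → 6, 7.4099/1 → 7; chars 67.
Subsquare: 1.1774/0.0833333 → 14 → o, 0.4099/0.0416667 → 9 → j; chars oj.

AE67oj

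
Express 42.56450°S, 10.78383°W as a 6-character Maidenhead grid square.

IE47ok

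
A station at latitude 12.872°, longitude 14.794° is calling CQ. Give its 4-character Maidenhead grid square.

Add 180° to longitude and 90° to latitude: 194.79, 102.87.
Field: 194.79/20 → 9 → J, 102.87/10 → 10 → K; chars JK.
Square: 14.79/2 → 7, 2.87/1 → 2; chars 72.

JK72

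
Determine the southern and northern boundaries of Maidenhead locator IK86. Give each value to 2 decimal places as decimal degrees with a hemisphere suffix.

Field I=8, K=10: +8·20° lon, +10·10° lat → SW at lon -20°, lat 10°.
Square 8, 6: +8·2° lon, +6·1° lat → SW at lon -4°, lat 16°.
Cell spans 2° lon × 1° lat.
south 16.00° N, north 17.00° N.

16.00° N, 17.00° N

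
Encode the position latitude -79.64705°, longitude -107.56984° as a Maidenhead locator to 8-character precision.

Shift to the Maidenhead origin (180°W, 90°S): lon 72.43016, lat 10.35295.
Field: 72.43016/20 → 3 → D, 10.35295/10 → 1 → B; chars DB.
Square: 12.43016/2 → 6, 0.35295/1 → 0; chars 60.
Subsquare: 0.43016/0.0833333 → 5 → f, 0.35295/0.0416667 → 8 → i; chars fi.
Extended square: 0.01349/0.00833333 → 1, 0.01962/0.00416667 → 4; chars 14.

DB60fi14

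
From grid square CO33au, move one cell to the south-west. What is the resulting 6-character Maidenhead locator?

CO23xt

Longitude subsquare a = 0; −1 → -1, wraps to 23 = x, carry into square.
Longitude square 3; −1 → 2.
Latitude subsquare u = 20; −1 → 19 = t.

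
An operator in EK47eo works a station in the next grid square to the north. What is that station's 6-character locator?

EK47ep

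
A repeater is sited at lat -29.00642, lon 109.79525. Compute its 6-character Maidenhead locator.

Offset from 180°W / 90°S: lon 289.7953°, lat 60.9936°.
Field (20°×10°, letters A–R): 289.7953/20 → 14 → O, 60.9936/10 → 6 → G; chars OG.
Square (2°×1°, digits 0–9): 9.7953/2 → 4, 0.9936/1 → 0; chars 40.
Subsquare (5′×2.5′, letters a–x): 1.7953/0.0833333 → 21 → v, 0.9936/0.0416667 → 23 → x; chars vx.

OG40vx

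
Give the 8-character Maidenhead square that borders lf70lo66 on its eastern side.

LF70lo76

Longitude extended square 6; +1 → 7.
The latitude characters are unchanged.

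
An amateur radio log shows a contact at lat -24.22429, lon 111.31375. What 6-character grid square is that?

OG55ps

Shift to the Maidenhead origin (180°W, 90°S): lon 291.3138, lat 65.7757.
Field: lon ⌊291.3138/20⌋ = 14 → O; lat ⌊65.7757/10⌋ = 6 → G.
Square: lon ⌊11.3138/2⌋ = 5; lat ⌊5.7757/1⌋ = 5.
Subsquare: lon ⌊1.3138/0.0833333⌋ = 15 → p; lat ⌊0.7757/0.0416667⌋ = 18 → s.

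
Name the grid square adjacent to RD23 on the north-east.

RD34

Longitude square 2; +1 → 3.
Latitude square 3; +1 → 4.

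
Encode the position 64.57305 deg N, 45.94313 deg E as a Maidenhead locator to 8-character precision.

LP24xn37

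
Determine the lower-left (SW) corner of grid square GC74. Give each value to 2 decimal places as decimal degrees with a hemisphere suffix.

Field G=6, C=2: +6·20° lon, +2·10° lat → SW at lon -60°, lat -70°.
Square 7, 4: +7·2° lon, +4·1° lat → SW at lon -46°, lat -66°.
latitude 66.00° S, longitude 46.00° W.

66.00° S, 46.00° W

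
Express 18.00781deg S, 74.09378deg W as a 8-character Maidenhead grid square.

Add 180° to longitude and 90° to latitude: 105.90622, 71.99219.
Field: lon ⌊105.90622/20⌋ = 5 → F; lat ⌊71.99219/10⌋ = 7 → H.
Square: lon ⌊5.90622/2⌋ = 2; lat ⌊1.99219/1⌋ = 1.
Subsquare: lon ⌊1.90622/0.0833333⌋ = 22 → w; lat ⌊0.99219/0.0416667⌋ = 23 → x.
Extended square: lon ⌊0.07289/0.00833333⌋ = 8; lat ⌊0.03386/0.00416667⌋ = 8.

FH21wx88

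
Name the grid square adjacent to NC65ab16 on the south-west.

Longitude extended square 1; −1 → 0.
Latitude extended square 6; −1 → 5.

NC65ab05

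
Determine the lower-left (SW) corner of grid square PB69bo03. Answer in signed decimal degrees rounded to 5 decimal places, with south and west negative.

Field P=15, B=1: +15·20° lon, +1·10° lat → SW at lon 120°, lat -80°.
Square 6, 9: +6·2° lon, +9·1° lat → SW at lon 132°, lat -71°.
Subsquare b=1, o=14: +1·0.0833333° lon, +14·0.0416667° lat → SW at lon 132.083°, lat -70.4167°.
Extended square 0, 3: +0·0.00833333° lon, +3·0.00416667° lat → SW at lon 132.083°, lat -70.4042°.
latitude -70.40417, longitude 132.08333.

-70.40417, 132.08333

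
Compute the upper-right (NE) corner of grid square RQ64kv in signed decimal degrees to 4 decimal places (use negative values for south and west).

74.9167, 172.9167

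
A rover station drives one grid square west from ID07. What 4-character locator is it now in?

HD97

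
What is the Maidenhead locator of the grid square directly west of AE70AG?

AE60xg

Longitude subsquare a = 0; −1 → -1, wraps to 23 = x, carry into square.
Longitude square 7; −1 → 6.
The latitude characters are unchanged.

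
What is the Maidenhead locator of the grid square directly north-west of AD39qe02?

AD39pe93

Longitude extended square 0; −1 → -1, wraps to 9, carry into subsquare.
Longitude subsquare q = 16; −1 → 15 = p.
Latitude extended square 2; +1 → 3.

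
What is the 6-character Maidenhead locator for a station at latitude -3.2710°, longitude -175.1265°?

AI26kr

Shift to the Maidenhead origin (180°W, 90°S): lon 4.8735, lat 86.7290.
Field: lon ⌊4.8735/20⌋ = 0 → A; lat ⌊86.7290/10⌋ = 8 → I.
Square: lon ⌊4.8735/2⌋ = 2; lat ⌊6.7290/1⌋ = 6.
Subsquare: lon ⌊0.8735/0.0833333⌋ = 10 → k; lat ⌊0.7290/0.0416667⌋ = 17 → r.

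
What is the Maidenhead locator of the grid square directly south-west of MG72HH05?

MG72gh94

Longitude extended square 0; −1 → -1, wraps to 9, carry into subsquare.
Longitude subsquare h = 7; −1 → 6 = g.
Latitude extended square 5; −1 → 4.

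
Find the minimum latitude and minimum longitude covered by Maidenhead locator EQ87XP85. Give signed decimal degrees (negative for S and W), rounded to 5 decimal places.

77.64583, -82.01667

Field E=4, Q=16: +4·20° lon, +16·10° lat → SW at lon -100°, lat 70°.
Square 8, 7: +8·2° lon, +7·1° lat → SW at lon -84°, lat 77°.
Subsquare x=23, p=15: +23·0.0833333° lon, +15·0.0416667° lat → SW at lon -82.0833°, lat 77.625°.
Extended square 8, 5: +8·0.00833333° lon, +5·0.00416667° lat → SW at lon -82.0167°, lat 77.6458°.
latitude 77.64583, longitude -82.01667.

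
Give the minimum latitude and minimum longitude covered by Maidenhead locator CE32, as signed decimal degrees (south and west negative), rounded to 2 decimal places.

-48.00, -134.00

Field C=2, E=4: +2·20° lon, +4·10° lat → SW at lon -140°, lat -50°.
Square 3, 2: +3·2° lon, +2·1° lat → SW at lon -134°, lat -48°.
latitude -48.00, longitude -134.00.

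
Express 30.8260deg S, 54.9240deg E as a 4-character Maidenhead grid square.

Add 180° to longitude and 90° to latitude: 234.92, 59.17.
Field: 234.92/20 → 11 → L, 59.17/10 → 5 → F; chars LF.
Square: 14.92/2 → 7, 9.17/1 → 9; chars 79.

LF79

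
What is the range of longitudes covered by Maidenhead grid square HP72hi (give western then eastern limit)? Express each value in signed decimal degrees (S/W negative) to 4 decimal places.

-25.4167, -25.3333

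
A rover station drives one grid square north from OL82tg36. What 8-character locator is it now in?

Latitude extended square 6; +1 → 7.
The longitude characters are unchanged.

OL82tg37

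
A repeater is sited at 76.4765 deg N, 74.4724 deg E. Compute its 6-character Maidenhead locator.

MQ76fl

Shift to the Maidenhead origin (180°W, 90°S): lon 254.4724, lat 166.4765.
Field: lon ⌊254.4724/20⌋ = 12 → M; lat ⌊166.4765/10⌋ = 16 → Q.
Square: lon ⌊14.4724/2⌋ = 7; lat ⌊6.4765/1⌋ = 6.
Subsquare: lon ⌊0.4724/0.0833333⌋ = 5 → f; lat ⌊0.4765/0.0416667⌋ = 11 → l.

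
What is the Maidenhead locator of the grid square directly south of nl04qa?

NL03qx

Latitude subsquare a = 0; −1 → -1, wraps to 23 = x, carry into square.
Latitude square 4; −1 → 3.
The longitude characters are unchanged.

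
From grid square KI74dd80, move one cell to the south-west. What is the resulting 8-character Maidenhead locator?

Longitude extended square 8; −1 → 7.
Latitude extended square 0; −1 → -1, wraps to 9, carry into subsquare.
Latitude subsquare d = 3; −1 → 2 = c.

KI74dc79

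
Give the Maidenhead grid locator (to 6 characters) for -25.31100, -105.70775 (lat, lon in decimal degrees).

DG74dq

Offset from 180°W / 90°S: lon 74.2922°, lat 64.6890°.
Field: lon ⌊74.2922/20⌋ = 3 → D; lat ⌊64.6890/10⌋ = 6 → G.
Square: lon ⌊14.2922/2⌋ = 7; lat ⌊4.6890/1⌋ = 4.
Subsquare: lon ⌊0.2922/0.0833333⌋ = 3 → d; lat ⌊0.6890/0.0416667⌋ = 16 → q.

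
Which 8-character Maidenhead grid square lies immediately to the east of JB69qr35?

JB69qr45

Longitude extended square 3; +1 → 4.
The latitude characters are unchanged.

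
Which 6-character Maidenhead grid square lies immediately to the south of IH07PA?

IH06px

Latitude subsquare a = 0; −1 → -1, wraps to 23 = x, carry into square.
Latitude square 7; −1 → 6.
The longitude characters are unchanged.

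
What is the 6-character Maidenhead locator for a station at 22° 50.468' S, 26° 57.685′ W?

Add 180° to longitude and 90° to latitude: 153.0386, 67.1589.
Field (20°×10°, letters A–R): 153.0386/20 → 7 → H, 67.1589/10 → 6 → G; chars HG.
Square (2°×1°, digits 0–9): 13.0386/2 → 6, 7.1589/1 → 7; chars 67.
Subsquare (5′×2.5′, letters a–x): 1.0386/0.0833333 → 12 → m, 0.1589/0.0416667 → 3 → d; chars md.

HG67md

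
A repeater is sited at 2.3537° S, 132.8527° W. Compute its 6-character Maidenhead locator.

CI37np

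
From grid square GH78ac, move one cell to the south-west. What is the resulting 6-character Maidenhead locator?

GH68xb

Longitude subsquare a = 0; −1 → -1, wraps to 23 = x, carry into square.
Longitude square 7; −1 → 6.
Latitude subsquare c = 2; −1 → 1 = b.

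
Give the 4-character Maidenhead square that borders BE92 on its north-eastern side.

CE03

Longitude square 9; +1 → 10, wraps to 0, carry into field.
Longitude field B = 1; +1 → 2 = C.
Latitude square 2; +1 → 3.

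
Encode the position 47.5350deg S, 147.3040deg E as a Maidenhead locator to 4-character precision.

Offset from 180°W / 90°S: lon 327.30°, lat 42.47°.
Field (20°×10°, letters A–R): 327.30/20 → 16 → Q, 42.47/10 → 4 → E; chars QE.
Square (2°×1°, digits 0–9): 7.30/2 → 3, 2.47/1 → 2; chars 32.

QE32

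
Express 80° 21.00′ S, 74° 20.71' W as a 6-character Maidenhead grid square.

FA29tp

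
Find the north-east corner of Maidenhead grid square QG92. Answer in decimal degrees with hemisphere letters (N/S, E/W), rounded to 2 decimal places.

27.00° S, 160.00° E

Field Q=16, G=6: +16·20° lon, +6·10° lat → SW at lon 140°, lat -30°.
Square 9, 2: +9·2° lon, +2·1° lat → SW at lon 158°, lat -28°.
Cell spans 2° lon × 1° lat. NE corner is SW corner plus one full cell.
latitude 27.00° S, longitude 160.00° E.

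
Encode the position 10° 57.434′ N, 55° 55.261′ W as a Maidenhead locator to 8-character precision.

GK20aw99

Shift to the Maidenhead origin (180°W, 90°S): lon 124.07898, lat 100.95723.
Field: 124.07898/20 → 6 → G, 100.95723/10 → 10 → K; chars GK.
Square: 4.07898/2 → 2, 0.95723/1 → 0; chars 20.
Subsquare: 0.07898/0.0833333 → 0 → a, 0.95723/0.0416667 → 22 → w; chars aw.
Extended square: 0.07898/0.00833333 → 9, 0.04057/0.00416667 → 9; chars 99.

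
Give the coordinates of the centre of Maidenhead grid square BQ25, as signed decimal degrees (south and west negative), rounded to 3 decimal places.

75.500, -155.000

Field B=1, Q=16: +1·20° lon, +16·10° lat → SW at lon -160°, lat 70°.
Square 2, 5: +2·2° lon, +5·1° lat → SW at lon -156°, lat 75°.
Cell spans 2° lon × 1° lat. Centre is SW corner plus half of each.
latitude 75.500, longitude -155.000.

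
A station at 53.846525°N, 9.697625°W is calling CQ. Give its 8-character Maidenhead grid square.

Add 180° to longitude and 90° to latitude: 170.30238, 143.84652.
Field: 170.30238/20 → 8 → I, 143.84652/10 → 14 → O; chars IO.
Square: 10.30238/2 → 5, 3.84652/1 → 3; chars 53.
Subsquare: 0.30238/0.0833333 → 3 → d, 0.84652/0.0416667 → 20 → u; chars du.
Extended square: 0.05238/0.00833333 → 6, 0.01319/0.00416667 → 3; chars 63.

IO53du63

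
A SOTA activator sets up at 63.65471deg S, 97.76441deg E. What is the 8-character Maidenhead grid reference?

NC86vi12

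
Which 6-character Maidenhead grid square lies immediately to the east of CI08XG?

Longitude subsquare x = 23; +1 → 24, wraps to 0 = a, carry into square.
Longitude square 0; +1 → 1.
The latitude characters are unchanged.

CI18ag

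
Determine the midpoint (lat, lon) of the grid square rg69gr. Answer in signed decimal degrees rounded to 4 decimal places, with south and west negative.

-20.2708, 172.5417

Field R=17, G=6: +17·20° lon, +6·10° lat → SW at lon 160°, lat -30°.
Square 6, 9: +6·2° lon, +9·1° lat → SW at lon 172°, lat -21°.
Subsquare g=6, r=17: +6·0.0833333° lon, +17·0.0416667° lat → SW at lon 172.5°, lat -20.2917°.
Cell spans 0.0833333° lon × 0.0416667° lat. Centre is SW corner plus half of each.
latitude -20.2708, longitude 172.5417.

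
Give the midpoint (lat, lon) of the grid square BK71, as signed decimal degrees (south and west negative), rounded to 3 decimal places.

Field B=1, K=10: +1·20° lon, +10·10° lat → SW at lon -160°, lat 10°.
Square 7, 1: +7·2° lon, +1·1° lat → SW at lon -146°, lat 11°.
Cell spans 2° lon × 1° lat. Centre is SW corner plus half of each.
latitude 11.500, longitude -145.000.

11.500, -145.000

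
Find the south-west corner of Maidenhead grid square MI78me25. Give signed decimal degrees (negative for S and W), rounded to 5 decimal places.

Field M=12, I=8: +12·20° lon, +8·10° lat → SW at lon 60°, lat -10°.
Square 7, 8: +7·2° lon, +8·1° lat → SW at lon 74°, lat -2°.
Subsquare m=12, e=4: +12·0.0833333° lon, +4·0.0416667° lat → SW at lon 75°, lat -1.83333°.
Extended square 2, 5: +2·0.00833333° lon, +5·0.00416667° lat → SW at lon 75.0167°, lat -1.8125°.
latitude -1.81250, longitude 75.01667.

-1.81250, 75.01667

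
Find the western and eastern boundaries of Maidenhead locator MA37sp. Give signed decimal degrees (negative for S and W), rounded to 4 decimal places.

67.5000, 67.5833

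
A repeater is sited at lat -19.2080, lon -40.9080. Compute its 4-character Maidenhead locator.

GH90

Add 180° to longitude and 90° to latitude: 139.09, 70.79.
Field: 139.09/20 → 6 → G, 70.79/10 → 7 → H; chars GH.
Square: 19.09/2 → 9, 0.79/1 → 0; chars 90.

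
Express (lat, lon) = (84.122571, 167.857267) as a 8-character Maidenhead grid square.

Offset from 180°W / 90°S: lon 347.85727°, lat 174.12257°.
Field: lon ⌊347.85727/20⌋ = 17 → R; lat ⌊174.12257/10⌋ = 17 → R.
Square: lon ⌊7.85727/2⌋ = 3; lat ⌊4.12257/1⌋ = 4.
Subsquare: lon ⌊1.85727/0.0833333⌋ = 22 → w; lat ⌊0.12257/0.0416667⌋ = 2 → c.
Extended square: lon ⌊0.02393/0.00833333⌋ = 2; lat ⌊0.03924/0.00416667⌋ = 9.

RR34wc29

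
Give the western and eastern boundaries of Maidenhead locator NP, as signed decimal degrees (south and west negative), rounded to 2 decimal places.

80.00, 100.00

Field N=13, P=15: +13·20° lon, +15·10° lat → SW at lon 80°, lat 60°.
Cell spans 20° lon × 10° lat.
west 80.00, east 100.00.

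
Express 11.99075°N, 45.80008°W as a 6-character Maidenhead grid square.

GK71cx

Offset from 180°W / 90°S: lon 134.1999°, lat 101.9908°.
Field: lon ⌊134.1999/20⌋ = 6 → G; lat ⌊101.9908/10⌋ = 10 → K.
Square: lon ⌊14.1999/2⌋ = 7; lat ⌊1.9908/1⌋ = 1.
Subsquare: lon ⌊0.1999/0.0833333⌋ = 2 → c; lat ⌊0.9908/0.0416667⌋ = 23 → x.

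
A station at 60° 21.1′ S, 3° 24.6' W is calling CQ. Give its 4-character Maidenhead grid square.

IC89

Shift to the Maidenhead origin (180°W, 90°S): lon 176.59, lat 29.65.
Field: lon ⌊176.59/20⌋ = 8 → I; lat ⌊29.65/10⌋ = 2 → C.
Square: lon ⌊16.59/2⌋ = 8; lat ⌊9.65/1⌋ = 9.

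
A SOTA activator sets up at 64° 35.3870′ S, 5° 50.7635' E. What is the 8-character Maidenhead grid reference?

JC25wj18

Offset from 180°W / 90°S: lon 185.84606°, lat 25.41022°.
Field: lon ⌊185.84606/20⌋ = 9 → J; lat ⌊25.41022/10⌋ = 2 → C.
Square: lon ⌊5.84606/2⌋ = 2; lat ⌊5.41022/1⌋ = 5.
Subsquare: lon ⌊1.84606/0.0833333⌋ = 22 → w; lat ⌊0.41022/0.0416667⌋ = 9 → j.
Extended square: lon ⌊0.01272/0.00833333⌋ = 1; lat ⌊0.03522/0.00416667⌋ = 8.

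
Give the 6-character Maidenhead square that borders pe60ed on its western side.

PE60dd

Longitude subsquare e = 4; −1 → 3 = d.
The latitude characters are unchanged.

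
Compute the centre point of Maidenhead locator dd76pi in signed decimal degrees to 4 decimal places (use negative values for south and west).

-53.6458, -104.7083

Field D=3, D=3: +3·20° lon, +3·10° lat → SW at lon -120°, lat -60°.
Square 7, 6: +7·2° lon, +6·1° lat → SW at lon -106°, lat -54°.
Subsquare p=15, i=8: +15·0.0833333° lon, +8·0.0416667° lat → SW at lon -104.75°, lat -53.6667°.
Cell spans 0.0833333° lon × 0.0416667° lat. Centre is SW corner plus half of each.
latitude -53.6458, longitude -104.7083.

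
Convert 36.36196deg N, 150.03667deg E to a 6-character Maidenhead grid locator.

QM56ai

Offset from 180°W / 90°S: lon 330.0367°, lat 126.3620°.
Field: lon ⌊330.0367/20⌋ = 16 → Q; lat ⌊126.3620/10⌋ = 12 → M.
Square: lon ⌊10.0367/2⌋ = 5; lat ⌊6.3620/1⌋ = 6.
Subsquare: lon ⌊0.0367/0.0833333⌋ = 0 → a; lat ⌊0.3620/0.0416667⌋ = 8 → i.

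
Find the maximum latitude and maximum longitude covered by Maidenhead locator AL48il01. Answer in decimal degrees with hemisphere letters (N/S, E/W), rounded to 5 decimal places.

Field A=0, L=11: +0·20° lon, +11·10° lat → SW at lon -180°, lat 20°.
Square 4, 8: +4·2° lon, +8·1° lat → SW at lon -172°, lat 28°.
Subsquare i=8, l=11: +8·0.0833333° lon, +11·0.0416667° lat → SW at lon -171.333°, lat 28.4583°.
Extended square 0, 1: +0·0.00833333° lon, +1·0.00416667° lat → SW at lon -171.333°, lat 28.4625°.
Cell spans 0.00833333° lon × 0.00416667° lat. NE corner is SW corner plus one full cell.
latitude 28.46667° N, longitude 171.32500° W.

28.46667° N, 171.32500° W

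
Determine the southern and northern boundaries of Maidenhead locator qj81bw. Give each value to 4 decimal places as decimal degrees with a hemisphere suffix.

1.9167° N, 1.9583° N

Field Q=16, J=9: +16·20° lon, +9·10° lat → SW at lon 140°, lat 0°.
Square 8, 1: +8·2° lon, +1·1° lat → SW at lon 156°, lat 1°.
Subsquare b=1, w=22: +1·0.0833333° lon, +22·0.0416667° lat → SW at lon 156.083°, lat 1.91667°.
Cell spans 0.0833333° lon × 0.0416667° lat.
south 1.9167° N, north 1.9583° N.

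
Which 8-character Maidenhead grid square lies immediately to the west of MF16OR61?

MF16or51

Longitude extended square 6; −1 → 5.
The latitude characters are unchanged.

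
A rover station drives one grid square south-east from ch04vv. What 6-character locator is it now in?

CH04wu

Longitude subsquare v = 21; +1 → 22 = w.
Latitude subsquare v = 21; −1 → 20 = u.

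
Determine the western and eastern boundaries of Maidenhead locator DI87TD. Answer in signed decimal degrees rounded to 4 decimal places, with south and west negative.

Field D=3, I=8: +3·20° lon, +8·10° lat → SW at lon -120°, lat -10°.
Square 8, 7: +8·2° lon, +7·1° lat → SW at lon -104°, lat -3°.
Subsquare t=19, d=3: +19·0.0833333° lon, +3·0.0416667° lat → SW at lon -102.417°, lat -2.875°.
Cell spans 0.0833333° lon × 0.0416667° lat.
west -102.4167, east -102.3333.

-102.4167, -102.3333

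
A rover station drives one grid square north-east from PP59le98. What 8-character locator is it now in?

Longitude extended square 9; +1 → 10, wraps to 0, carry into subsquare.
Longitude subsquare l = 11; +1 → 12 = m.
Latitude extended square 8; +1 → 9.

PP59me09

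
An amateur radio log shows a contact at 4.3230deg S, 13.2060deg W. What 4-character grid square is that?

II35

Offset from 180°W / 90°S: lon 166.79°, lat 85.68°.
Field: 166.79/20 → 8 → I, 85.68/10 → 8 → I; chars II.
Square: 6.79/2 → 3, 5.68/1 → 5; chars 35.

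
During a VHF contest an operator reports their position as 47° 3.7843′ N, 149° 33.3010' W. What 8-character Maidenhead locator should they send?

BN57fb35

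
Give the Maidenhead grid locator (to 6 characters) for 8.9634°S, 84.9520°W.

Add 180° to longitude and 90° to latitude: 95.0480, 81.0366.
Field: 95.0480/20 → 4 → E, 81.0366/10 → 8 → I; chars EI.
Square: 15.0480/2 → 7, 1.0366/1 → 1; chars 71.
Subsquare: 1.0480/0.0833333 → 12 → m, 0.0366/0.0416667 → 0 → a; chars ma.

EI71ma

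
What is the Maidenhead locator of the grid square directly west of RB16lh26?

RB16lh16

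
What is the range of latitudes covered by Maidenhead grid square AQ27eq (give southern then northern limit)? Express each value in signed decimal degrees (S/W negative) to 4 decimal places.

Field A=0, Q=16: +0·20° lon, +16·10° lat → SW at lon -180°, lat 70°.
Square 2, 7: +2·2° lon, +7·1° lat → SW at lon -176°, lat 77°.
Subsquare e=4, q=16: +4·0.0833333° lon, +16·0.0416667° lat → SW at lon -175.667°, lat 77.6667°.
Cell spans 0.0833333° lon × 0.0416667° lat.
south 77.6667, north 77.7083.

77.6667, 77.7083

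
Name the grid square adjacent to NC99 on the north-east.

OD00

Longitude square 9; +1 → 10, wraps to 0, carry into field.
Longitude field N = 13; +1 → 14 = O.
Latitude square 9; +1 → 10, wraps to 0, carry into field.
Latitude field C = 2; +1 → 3 = D.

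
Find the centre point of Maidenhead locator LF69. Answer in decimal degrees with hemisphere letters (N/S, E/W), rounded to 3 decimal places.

30.500° S, 53.000° E

Field L=11, F=5: +11·20° lon, +5·10° lat → SW at lon 40°, lat -40°.
Square 6, 9: +6·2° lon, +9·1° lat → SW at lon 52°, lat -31°.
Cell spans 2° lon × 1° lat. Centre is SW corner plus half of each.
latitude 30.500° S, longitude 53.000° E.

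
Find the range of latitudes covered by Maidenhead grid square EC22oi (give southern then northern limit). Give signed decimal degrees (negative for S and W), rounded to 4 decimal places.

Field E=4, C=2: +4·20° lon, +2·10° lat → SW at lon -100°, lat -70°.
Square 2, 2: +2·2° lon, +2·1° lat → SW at lon -96°, lat -68°.
Subsquare o=14, i=8: +14·0.0833333° lon, +8·0.0416667° lat → SW at lon -94.8333°, lat -67.6667°.
Cell spans 0.0833333° lon × 0.0416667° lat.
south -67.6667, north -67.6250.

-67.6667, -67.6250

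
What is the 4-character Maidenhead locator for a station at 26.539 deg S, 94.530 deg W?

Shift to the Maidenhead origin (180°W, 90°S): lon 85.47, lat 63.46.
Field: lon ⌊85.47/20⌋ = 4 → E; lat ⌊63.46/10⌋ = 6 → G.
Square: lon ⌊5.47/2⌋ = 2; lat ⌊3.46/1⌋ = 3.

EG23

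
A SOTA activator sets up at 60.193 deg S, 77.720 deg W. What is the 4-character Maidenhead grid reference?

Shift to the Maidenhead origin (180°W, 90°S): lon 102.28, lat 29.81.
Field (20°×10°, letters A–R): 102.28/20 → 5 → F, 29.81/10 → 2 → C; chars FC.
Square (2°×1°, digits 0–9): 2.28/2 → 1, 9.81/1 → 9; chars 19.

FC19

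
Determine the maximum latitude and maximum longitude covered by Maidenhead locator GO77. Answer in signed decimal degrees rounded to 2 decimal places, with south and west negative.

58.00, -44.00

Field G=6, O=14: +6·20° lon, +14·10° lat → SW at lon -60°, lat 50°.
Square 7, 7: +7·2° lon, +7·1° lat → SW at lon -46°, lat 57°.
Cell spans 2° lon × 1° lat. NE corner is SW corner plus one full cell.
latitude 58.00, longitude -44.00.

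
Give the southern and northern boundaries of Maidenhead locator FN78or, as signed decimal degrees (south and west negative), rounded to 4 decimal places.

Field F=5, N=13: +5·20° lon, +13·10° lat → SW at lon -80°, lat 40°.
Square 7, 8: +7·2° lon, +8·1° lat → SW at lon -66°, lat 48°.
Subsquare o=14, r=17: +14·0.0833333° lon, +17·0.0416667° lat → SW at lon -64.8333°, lat 48.7083°.
Cell spans 0.0833333° lon × 0.0416667° lat.
south 48.7083, north 48.7500.

48.7083, 48.7500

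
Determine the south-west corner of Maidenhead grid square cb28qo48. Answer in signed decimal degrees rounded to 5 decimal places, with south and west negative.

-71.38333, -134.63333

Field C=2, B=1: +2·20° lon, +1·10° lat → SW at lon -140°, lat -80°.
Square 2, 8: +2·2° lon, +8·1° lat → SW at lon -136°, lat -72°.
Subsquare q=16, o=14: +16·0.0833333° lon, +14·0.0416667° lat → SW at lon -134.667°, lat -71.4167°.
Extended square 4, 8: +4·0.00833333° lon, +8·0.00416667° lat → SW at lon -134.633°, lat -71.3833°.
latitude -71.38333, longitude -134.63333.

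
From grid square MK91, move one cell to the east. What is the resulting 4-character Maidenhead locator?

NK01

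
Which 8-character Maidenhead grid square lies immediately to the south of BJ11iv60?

BJ11iu69

Latitude extended square 0; −1 → -1, wraps to 9, carry into subsquare.
Latitude subsquare v = 21; −1 → 20 = u.
The longitude characters are unchanged.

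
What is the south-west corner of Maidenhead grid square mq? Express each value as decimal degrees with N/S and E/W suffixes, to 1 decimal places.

70.0° N, 60.0° E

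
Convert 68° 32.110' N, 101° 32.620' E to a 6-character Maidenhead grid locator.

Add 180° to longitude and 90° to latitude: 281.5437, 158.5352.
Field (20°×10°, letters A–R): lon ⌊281.5437/20⌋ = 14 → O; lat ⌊158.5352/10⌋ = 15 → P.
Square (2°×1°, digits 0–9): lon ⌊1.5437/2⌋ = 0; lat ⌊8.5352/1⌋ = 8.
Subsquare (5′×2.5′, letters a–x): lon ⌊1.5437/0.0833333⌋ = 18 → s; lat ⌊0.5352/0.0416667⌋ = 12 → m.

OP08sm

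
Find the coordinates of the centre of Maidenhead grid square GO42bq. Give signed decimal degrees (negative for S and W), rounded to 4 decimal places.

52.6875, -51.8750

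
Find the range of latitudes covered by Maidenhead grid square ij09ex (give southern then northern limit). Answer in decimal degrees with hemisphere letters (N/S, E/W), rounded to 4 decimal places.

9.9583° N, 10.0000° N

Field I=8, J=9: +8·20° lon, +9·10° lat → SW at lon -20°, lat 0°.
Square 0, 9: +0·2° lon, +9·1° lat → SW at lon -20°, lat 9°.
Subsquare e=4, x=23: +4·0.0833333° lon, +23·0.0416667° lat → SW at lon -19.6667°, lat 9.95833°.
Cell spans 0.0833333° lon × 0.0416667° lat.
south 9.9583° N, north 10.0000° N.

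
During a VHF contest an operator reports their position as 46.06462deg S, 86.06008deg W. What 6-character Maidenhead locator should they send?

EE63xw

Offset from 180°W / 90°S: lon 93.9399°, lat 43.9354°.
Field (20°×10°, letters A–R): lon ⌊93.9399/20⌋ = 4 → E; lat ⌊43.9354/10⌋ = 4 → E.
Square (2°×1°, digits 0–9): lon ⌊13.9399/2⌋ = 6; lat ⌊3.9354/1⌋ = 3.
Subsquare (5′×2.5′, letters a–x): lon ⌊1.9399/0.0833333⌋ = 23 → x; lat ⌊0.9354/0.0416667⌋ = 22 → w.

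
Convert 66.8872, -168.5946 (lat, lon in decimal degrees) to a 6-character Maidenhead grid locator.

AP56qv

Shift to the Maidenhead origin (180°W, 90°S): lon 11.4054, lat 156.8872.
Field: lon ⌊11.4054/20⌋ = 0 → A; lat ⌊156.8872/10⌋ = 15 → P.
Square: lon ⌊11.4054/2⌋ = 5; lat ⌊6.8872/1⌋ = 6.
Subsquare: lon ⌊1.4054/0.0833333⌋ = 16 → q; lat ⌊0.8872/0.0416667⌋ = 21 → v.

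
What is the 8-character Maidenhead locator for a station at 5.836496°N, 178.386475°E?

RJ95eu60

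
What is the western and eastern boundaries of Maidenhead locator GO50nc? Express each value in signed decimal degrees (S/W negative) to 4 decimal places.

Field G=6, O=14: +6·20° lon, +14·10° lat → SW at lon -60°, lat 50°.
Square 5, 0: +5·2° lon, +0·1° lat → SW at lon -50°, lat 50°.
Subsquare n=13, c=2: +13·0.0833333° lon, +2·0.0416667° lat → SW at lon -48.9167°, lat 50.0833°.
Cell spans 0.0833333° lon × 0.0416667° lat.
west -48.9167, east -48.8333.

-48.9167, -48.8333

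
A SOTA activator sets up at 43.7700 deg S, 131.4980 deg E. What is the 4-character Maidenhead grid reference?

Offset from 180°W / 90°S: lon 311.50°, lat 46.23°.
Field: lon ⌊311.50/20⌋ = 15 → P; lat ⌊46.23/10⌋ = 4 → E.
Square: lon ⌊11.50/2⌋ = 5; lat ⌊6.23/1⌋ = 6.

PE56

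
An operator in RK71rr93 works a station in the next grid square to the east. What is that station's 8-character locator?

RK71sr03

Longitude extended square 9; +1 → 10, wraps to 0, carry into subsquare.
Longitude subsquare r = 17; +1 → 18 = s.
The latitude characters are unchanged.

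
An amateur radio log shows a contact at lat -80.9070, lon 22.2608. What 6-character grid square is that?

Offset from 180°W / 90°S: lon 202.2608°, lat 9.0930°.
Field (20°×10°, letters A–R): 202.2608/20 → 10 → K, 9.0930/10 → 0 → A; chars KA.
Square (2°×1°, digits 0–9): 2.2608/2 → 1, 9.0930/1 → 9; chars 19.
Subsquare (5′×2.5′, letters a–x): 0.2608/0.0833333 → 3 → d, 0.0930/0.0416667 → 2 → c; chars dc.

KA19dc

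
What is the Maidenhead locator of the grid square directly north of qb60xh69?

QB60xi60

Latitude extended square 9; +1 → 10, wraps to 0, carry into subsquare.
Latitude subsquare h = 7; +1 → 8 = i.
The longitude characters are unchanged.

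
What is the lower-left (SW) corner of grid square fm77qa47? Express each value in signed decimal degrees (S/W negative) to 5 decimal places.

37.02917, -64.63333

Field F=5, M=12: +5·20° lon, +12·10° lat → SW at lon -80°, lat 30°.
Square 7, 7: +7·2° lon, +7·1° lat → SW at lon -66°, lat 37°.
Subsquare q=16, a=0: +16·0.0833333° lon, +0·0.0416667° lat → SW at lon -64.6667°, lat 37°.
Extended square 4, 7: +4·0.00833333° lon, +7·0.00416667° lat → SW at lon -64.6333°, lat 37.0292°.
latitude 37.02917, longitude -64.63333.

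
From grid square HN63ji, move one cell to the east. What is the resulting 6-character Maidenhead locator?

Longitude subsquare j = 9; +1 → 10 = k.
The latitude characters are unchanged.

HN63ki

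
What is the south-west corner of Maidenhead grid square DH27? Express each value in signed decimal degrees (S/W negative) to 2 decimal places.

Field D=3, H=7: +3·20° lon, +7·10° lat → SW at lon -120°, lat -20°.
Square 2, 7: +2·2° lon, +7·1° lat → SW at lon -116°, lat -13°.
latitude -13.00, longitude -116.00.

-13.00, -116.00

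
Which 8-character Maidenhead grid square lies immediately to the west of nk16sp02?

NK16rp92

Longitude extended square 0; −1 → -1, wraps to 9, carry into subsquare.
Longitude subsquare s = 18; −1 → 17 = r.
The latitude characters are unchanged.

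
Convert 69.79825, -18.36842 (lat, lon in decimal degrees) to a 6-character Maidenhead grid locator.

IP09tt

Shift to the Maidenhead origin (180°W, 90°S): lon 161.6316, lat 159.7982.
Field (20°×10°, letters A–R): 161.6316/20 → 8 → I, 159.7982/10 → 15 → P; chars IP.
Square (2°×1°, digits 0–9): 1.6316/2 → 0, 9.7982/1 → 9; chars 09.
Subsquare (5′×2.5′, letters a–x): 1.6316/0.0833333 → 19 → t, 0.7982/0.0416667 → 19 → t; chars tt.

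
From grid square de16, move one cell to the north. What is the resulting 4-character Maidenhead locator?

Latitude square 6; +1 → 7.
The longitude characters are unchanged.

DE17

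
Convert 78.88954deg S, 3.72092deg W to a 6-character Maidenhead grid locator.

IB81dc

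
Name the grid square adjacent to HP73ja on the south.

Latitude subsquare a = 0; −1 → -1, wraps to 23 = x, carry into square.
Latitude square 3; −1 → 2.
The longitude characters are unchanged.

HP72jx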